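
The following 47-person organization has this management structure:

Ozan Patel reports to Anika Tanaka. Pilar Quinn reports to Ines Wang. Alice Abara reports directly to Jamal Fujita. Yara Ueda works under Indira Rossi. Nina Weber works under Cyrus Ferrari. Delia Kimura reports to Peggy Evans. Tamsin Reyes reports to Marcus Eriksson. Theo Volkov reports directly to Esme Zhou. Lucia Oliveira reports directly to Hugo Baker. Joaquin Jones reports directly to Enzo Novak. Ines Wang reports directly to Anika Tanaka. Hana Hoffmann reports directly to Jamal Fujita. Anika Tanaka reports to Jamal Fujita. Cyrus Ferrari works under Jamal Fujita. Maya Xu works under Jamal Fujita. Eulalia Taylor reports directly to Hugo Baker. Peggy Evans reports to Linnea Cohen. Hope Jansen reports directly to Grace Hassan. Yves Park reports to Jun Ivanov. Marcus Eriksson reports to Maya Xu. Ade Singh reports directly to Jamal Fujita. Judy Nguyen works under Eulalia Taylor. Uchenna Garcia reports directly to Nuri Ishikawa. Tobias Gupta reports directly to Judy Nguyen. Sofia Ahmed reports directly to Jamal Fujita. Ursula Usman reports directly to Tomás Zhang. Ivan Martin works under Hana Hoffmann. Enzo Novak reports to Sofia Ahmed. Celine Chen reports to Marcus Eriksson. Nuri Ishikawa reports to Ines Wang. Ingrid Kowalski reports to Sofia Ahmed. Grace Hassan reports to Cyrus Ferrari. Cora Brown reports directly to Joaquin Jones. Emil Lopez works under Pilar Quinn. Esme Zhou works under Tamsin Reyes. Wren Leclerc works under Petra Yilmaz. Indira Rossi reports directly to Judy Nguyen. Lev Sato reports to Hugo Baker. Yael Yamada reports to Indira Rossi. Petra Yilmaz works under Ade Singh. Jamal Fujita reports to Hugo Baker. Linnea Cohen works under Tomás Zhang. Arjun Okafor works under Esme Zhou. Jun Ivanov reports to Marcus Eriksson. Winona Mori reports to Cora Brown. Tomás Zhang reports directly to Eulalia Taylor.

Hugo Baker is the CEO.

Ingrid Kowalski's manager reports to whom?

Ingrid Kowalski reports to Sofia Ahmed, and Sofia Ahmed reports to Jamal Fujita. So Ingrid Kowalski's skip-level manager is Jamal Fujita.

Jamal Fujita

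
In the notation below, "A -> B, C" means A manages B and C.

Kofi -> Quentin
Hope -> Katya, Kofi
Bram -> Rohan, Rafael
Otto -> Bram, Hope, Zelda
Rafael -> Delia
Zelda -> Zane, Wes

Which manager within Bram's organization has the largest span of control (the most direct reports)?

Direct-report counts within Bram's organization: Bram has 2; Rafael has 1. The largest is 2, held by Bram.

Bram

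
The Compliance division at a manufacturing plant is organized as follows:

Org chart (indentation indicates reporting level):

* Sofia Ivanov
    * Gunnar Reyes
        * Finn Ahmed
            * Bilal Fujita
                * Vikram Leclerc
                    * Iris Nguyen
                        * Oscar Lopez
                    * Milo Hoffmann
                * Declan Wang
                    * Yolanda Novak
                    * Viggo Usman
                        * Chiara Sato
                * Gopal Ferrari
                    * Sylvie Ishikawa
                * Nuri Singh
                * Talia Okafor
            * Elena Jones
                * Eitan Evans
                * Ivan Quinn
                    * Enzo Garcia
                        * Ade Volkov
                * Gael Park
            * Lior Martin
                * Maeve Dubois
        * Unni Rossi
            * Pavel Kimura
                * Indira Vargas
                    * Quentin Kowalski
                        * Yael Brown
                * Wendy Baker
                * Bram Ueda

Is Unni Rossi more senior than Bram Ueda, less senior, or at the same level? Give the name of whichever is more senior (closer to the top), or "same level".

Unni Rossi

Unni Rossi is 2 levels below Sofia Ivanov; Bram Ueda is 4. Unni Rossi is higher.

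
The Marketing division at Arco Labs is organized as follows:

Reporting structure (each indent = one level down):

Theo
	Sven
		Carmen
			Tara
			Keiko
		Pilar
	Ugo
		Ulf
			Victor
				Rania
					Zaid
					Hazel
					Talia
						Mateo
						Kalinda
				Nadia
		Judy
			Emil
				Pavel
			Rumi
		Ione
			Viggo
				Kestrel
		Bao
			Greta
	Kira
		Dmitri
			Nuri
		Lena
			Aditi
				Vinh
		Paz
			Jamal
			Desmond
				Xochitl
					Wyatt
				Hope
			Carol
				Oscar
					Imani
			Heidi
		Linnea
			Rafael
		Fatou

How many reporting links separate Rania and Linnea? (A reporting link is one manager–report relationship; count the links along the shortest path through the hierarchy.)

6

Rania is 4 levels below Theo, and Linnea is 2 levels below Theo (their lowest common manager). The shortest path runs up from Rania to Theo and back down to Linnea: 4 + 2 = 6 links.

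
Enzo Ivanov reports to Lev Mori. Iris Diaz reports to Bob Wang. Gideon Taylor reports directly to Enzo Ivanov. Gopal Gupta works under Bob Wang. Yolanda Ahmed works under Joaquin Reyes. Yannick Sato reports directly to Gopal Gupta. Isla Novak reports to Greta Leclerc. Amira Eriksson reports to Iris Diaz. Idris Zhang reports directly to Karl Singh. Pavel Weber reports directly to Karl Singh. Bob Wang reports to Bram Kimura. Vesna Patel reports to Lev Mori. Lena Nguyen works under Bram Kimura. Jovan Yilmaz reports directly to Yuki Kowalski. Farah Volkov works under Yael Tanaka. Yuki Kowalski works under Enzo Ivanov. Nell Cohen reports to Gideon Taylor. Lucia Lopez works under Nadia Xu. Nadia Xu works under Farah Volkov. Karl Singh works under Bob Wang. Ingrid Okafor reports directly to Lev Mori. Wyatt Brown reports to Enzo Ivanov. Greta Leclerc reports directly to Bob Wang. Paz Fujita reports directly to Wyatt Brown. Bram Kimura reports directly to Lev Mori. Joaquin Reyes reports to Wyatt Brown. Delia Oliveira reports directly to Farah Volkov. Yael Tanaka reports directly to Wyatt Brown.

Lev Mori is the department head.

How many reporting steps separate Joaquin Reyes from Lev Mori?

3

Chain from Joaquin Reyes up to Lev Mori: Joaquin Reyes → Wyatt Brown → Enzo Ivanov → Lev Mori. That is 3 steps up, so Joaquin Reyes is 3 levels below Lev Mori.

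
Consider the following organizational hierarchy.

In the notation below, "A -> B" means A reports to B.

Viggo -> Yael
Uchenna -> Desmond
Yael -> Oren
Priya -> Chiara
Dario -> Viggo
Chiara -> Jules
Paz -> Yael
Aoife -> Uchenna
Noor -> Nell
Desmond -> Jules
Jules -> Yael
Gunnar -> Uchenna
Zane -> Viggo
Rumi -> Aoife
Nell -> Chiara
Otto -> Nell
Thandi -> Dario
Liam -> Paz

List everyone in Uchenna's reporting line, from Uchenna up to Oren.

Uchenna reports to Desmond. Desmond reports to Jules. Jules reports to Yael. Yael reports to Oren. Oren is at the top.

Uchenna -> Desmond -> Jules -> Yael -> Oren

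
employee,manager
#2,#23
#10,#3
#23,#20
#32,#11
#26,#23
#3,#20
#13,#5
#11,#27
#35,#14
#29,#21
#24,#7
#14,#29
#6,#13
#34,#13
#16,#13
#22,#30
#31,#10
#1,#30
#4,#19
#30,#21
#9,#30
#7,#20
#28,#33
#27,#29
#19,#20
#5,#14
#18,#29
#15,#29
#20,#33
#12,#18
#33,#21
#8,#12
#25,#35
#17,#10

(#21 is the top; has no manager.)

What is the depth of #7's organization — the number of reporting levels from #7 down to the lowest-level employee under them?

The longest chain under #7 runs #7 → #24, which is 1 level below #7.

1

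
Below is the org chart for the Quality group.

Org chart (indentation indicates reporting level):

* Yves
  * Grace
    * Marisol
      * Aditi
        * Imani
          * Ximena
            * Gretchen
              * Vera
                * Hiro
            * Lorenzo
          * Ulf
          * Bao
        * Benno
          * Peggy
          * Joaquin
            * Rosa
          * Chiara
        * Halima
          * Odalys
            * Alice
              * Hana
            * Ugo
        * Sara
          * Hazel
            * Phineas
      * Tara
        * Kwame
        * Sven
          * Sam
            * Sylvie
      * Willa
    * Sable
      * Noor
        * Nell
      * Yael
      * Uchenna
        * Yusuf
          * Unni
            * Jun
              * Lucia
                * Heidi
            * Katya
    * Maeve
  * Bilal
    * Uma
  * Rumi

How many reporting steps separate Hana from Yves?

Chain from Hana up to Yves: Hana → Alice → Odalys → Halima → Aditi → Marisol → Grace → Yves. That is 7 steps up, so Hana is 7 levels below Yves.

7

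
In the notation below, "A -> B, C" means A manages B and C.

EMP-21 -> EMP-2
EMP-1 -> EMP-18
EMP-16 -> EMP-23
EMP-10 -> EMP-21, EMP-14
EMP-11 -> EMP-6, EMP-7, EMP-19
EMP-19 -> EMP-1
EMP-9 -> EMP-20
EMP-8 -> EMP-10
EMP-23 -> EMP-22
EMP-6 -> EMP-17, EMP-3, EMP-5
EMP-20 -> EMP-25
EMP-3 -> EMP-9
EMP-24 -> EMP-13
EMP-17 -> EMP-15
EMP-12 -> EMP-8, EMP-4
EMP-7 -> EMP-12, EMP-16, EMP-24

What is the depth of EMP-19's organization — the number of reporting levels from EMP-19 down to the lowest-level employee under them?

2

The longest chain under EMP-19 runs EMP-19 → EMP-1 → EMP-18, which is 2 levels below EMP-19.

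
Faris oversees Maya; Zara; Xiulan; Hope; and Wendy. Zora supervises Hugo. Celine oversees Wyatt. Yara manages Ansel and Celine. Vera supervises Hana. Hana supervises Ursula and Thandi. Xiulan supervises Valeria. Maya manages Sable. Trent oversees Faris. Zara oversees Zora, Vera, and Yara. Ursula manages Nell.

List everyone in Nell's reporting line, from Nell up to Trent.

Nell -> Ursula -> Hana -> Vera -> Zara -> Faris -> Trent

Nell reports to Ursula. Ursula reports to Hana. Hana reports to Vera. Vera reports to Zara. Zara reports to Faris. Faris reports to Trent. Trent is at the top.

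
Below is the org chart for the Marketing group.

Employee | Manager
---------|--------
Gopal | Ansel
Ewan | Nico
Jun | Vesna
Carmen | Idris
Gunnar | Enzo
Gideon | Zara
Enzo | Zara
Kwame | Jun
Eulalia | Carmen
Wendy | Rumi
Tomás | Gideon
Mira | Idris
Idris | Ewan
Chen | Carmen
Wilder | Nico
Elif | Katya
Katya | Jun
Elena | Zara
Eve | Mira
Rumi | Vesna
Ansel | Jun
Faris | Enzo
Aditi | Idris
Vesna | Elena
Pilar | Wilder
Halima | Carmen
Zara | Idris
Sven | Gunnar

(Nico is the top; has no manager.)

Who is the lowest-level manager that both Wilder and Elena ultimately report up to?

Wilder's chain of managers is Nico. Elena's chain of managers is Zara, Idris, Ewan, Nico. The first manager that appears in both chains is Nico.

Nico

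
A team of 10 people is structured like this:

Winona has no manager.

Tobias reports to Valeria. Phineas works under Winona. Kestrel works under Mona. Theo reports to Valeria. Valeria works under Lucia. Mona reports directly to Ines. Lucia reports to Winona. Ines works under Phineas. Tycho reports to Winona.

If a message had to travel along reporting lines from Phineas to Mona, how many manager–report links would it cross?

2

Mona is in Phineas's organization: the chain from Mona up to Phineas is Mona → Ines → Phineas, which is 2 links.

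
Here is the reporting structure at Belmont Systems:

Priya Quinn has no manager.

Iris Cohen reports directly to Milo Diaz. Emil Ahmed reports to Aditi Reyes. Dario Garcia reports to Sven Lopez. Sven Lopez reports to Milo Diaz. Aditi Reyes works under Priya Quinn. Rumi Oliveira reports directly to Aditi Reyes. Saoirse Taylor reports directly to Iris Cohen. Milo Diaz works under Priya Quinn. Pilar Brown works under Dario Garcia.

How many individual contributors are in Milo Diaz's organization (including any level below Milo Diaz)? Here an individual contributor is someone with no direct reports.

The people in Milo Diaz's organization with no one reporting to them are Saoirse Taylor, Pilar Brown. That is 2.

2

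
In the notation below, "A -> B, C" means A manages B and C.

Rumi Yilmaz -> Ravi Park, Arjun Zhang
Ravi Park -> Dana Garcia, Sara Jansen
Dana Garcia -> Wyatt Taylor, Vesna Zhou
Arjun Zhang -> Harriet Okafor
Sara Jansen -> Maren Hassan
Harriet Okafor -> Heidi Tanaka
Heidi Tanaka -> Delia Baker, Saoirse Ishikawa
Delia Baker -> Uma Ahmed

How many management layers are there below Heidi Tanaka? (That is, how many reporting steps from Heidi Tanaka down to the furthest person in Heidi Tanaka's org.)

2

The longest chain under Heidi Tanaka runs Heidi Tanaka → Delia Baker → Uma Ahmed, which is 2 levels below Heidi Tanaka.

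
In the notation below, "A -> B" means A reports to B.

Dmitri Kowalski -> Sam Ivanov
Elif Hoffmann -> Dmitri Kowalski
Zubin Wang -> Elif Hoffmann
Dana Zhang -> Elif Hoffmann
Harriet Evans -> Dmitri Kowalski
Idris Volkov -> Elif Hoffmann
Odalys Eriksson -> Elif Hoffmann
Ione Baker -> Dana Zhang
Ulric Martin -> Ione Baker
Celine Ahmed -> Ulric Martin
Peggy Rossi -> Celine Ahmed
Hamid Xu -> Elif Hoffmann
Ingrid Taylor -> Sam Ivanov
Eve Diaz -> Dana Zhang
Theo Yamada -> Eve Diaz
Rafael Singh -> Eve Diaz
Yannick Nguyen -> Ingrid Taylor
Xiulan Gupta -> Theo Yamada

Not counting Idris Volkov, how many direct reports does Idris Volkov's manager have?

4

Idris Volkov reports to Elif Hoffmann. Elif Hoffmann's other direct reports are Zubin Wang, Dana Zhang, Odalys Eriksson, Hamid Xu — 4 peers.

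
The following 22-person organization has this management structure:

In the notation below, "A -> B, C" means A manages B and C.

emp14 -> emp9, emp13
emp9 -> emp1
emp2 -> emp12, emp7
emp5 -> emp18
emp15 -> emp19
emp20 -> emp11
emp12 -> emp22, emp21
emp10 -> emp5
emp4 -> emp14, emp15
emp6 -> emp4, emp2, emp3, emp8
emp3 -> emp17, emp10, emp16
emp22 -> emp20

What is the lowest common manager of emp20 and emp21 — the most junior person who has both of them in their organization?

emp12

emp20's chain of managers is emp22, emp12, emp2, emp6. emp21's chain of managers is emp12, emp2, emp6. The first manager that appears in both chains is emp12.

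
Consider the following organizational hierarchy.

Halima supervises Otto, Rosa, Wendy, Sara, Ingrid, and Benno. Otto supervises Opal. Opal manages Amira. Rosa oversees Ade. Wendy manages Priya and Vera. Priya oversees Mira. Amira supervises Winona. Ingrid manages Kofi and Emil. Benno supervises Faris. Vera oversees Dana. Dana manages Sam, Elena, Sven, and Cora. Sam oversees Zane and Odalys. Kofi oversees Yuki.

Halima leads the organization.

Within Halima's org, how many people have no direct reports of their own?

12

The people in Halima's organization with no one reporting to them are Faris, Emil, Yuki, Sara, Cora, Sven, Odalys, Zane, Elena, Mira, Ade, Winona. That is 12.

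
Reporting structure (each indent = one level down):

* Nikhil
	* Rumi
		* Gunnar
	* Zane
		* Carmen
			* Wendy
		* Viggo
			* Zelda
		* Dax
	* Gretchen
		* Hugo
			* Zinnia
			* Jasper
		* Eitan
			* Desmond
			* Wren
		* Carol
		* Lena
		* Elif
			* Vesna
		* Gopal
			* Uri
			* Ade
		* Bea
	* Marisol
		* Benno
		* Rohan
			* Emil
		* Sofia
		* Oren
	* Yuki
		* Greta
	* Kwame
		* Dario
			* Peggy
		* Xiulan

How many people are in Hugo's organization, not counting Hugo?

2

Hugo directly manages Zinnia, Jasper. Zinnia has no reports. Jasper has no reports. So Hugo's organization is 2 direct reports plus everyone under them: 1 + 1 = 2.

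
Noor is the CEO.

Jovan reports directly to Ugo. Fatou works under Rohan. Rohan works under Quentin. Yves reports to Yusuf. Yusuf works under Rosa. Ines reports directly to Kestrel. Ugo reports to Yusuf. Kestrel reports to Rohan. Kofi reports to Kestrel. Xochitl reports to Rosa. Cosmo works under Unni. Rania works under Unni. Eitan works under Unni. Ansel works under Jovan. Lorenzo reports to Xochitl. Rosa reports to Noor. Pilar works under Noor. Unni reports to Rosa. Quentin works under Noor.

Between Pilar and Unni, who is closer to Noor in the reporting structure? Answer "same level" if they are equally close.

Pilar is 1 level below Noor; Unni is 2. Pilar is higher.

Pilar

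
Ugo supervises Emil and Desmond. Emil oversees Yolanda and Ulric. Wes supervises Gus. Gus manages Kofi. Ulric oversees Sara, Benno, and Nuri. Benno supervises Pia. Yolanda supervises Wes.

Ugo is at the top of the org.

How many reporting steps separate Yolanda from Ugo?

2

Chain from Yolanda up to Ugo: Yolanda → Emil → Ugo. That is 2 steps up, so Yolanda is 2 levels below Ugo.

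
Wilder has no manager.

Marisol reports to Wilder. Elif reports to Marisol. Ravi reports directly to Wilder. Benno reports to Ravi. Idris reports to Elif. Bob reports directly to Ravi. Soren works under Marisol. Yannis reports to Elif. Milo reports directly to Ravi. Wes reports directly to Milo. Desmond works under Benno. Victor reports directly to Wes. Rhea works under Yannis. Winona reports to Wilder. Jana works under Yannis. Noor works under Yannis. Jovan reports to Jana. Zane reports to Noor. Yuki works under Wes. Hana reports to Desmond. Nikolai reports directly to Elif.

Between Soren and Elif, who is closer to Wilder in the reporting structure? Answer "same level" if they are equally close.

Both Soren and Elif are 2 levels below Wilder.

same level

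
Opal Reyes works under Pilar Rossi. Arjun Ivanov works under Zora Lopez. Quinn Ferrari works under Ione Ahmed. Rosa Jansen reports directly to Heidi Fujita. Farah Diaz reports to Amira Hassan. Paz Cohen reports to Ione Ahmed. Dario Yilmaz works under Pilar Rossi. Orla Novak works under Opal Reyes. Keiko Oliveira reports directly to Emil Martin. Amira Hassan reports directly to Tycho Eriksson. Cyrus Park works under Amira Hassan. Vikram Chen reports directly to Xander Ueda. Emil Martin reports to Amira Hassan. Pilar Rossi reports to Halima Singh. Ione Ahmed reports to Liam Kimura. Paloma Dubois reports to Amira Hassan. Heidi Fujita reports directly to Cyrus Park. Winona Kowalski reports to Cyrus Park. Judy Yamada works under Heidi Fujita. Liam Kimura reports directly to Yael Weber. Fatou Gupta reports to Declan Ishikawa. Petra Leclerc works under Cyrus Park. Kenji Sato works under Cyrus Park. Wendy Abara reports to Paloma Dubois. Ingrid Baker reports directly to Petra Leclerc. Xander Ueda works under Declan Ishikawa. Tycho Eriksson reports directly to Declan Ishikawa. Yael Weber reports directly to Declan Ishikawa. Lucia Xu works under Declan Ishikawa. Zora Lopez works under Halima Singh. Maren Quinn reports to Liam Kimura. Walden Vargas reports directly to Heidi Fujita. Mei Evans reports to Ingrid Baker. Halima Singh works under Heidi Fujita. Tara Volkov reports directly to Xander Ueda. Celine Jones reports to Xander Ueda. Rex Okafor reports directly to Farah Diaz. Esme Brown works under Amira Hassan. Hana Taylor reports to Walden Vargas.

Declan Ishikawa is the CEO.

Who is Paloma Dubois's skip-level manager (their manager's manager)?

Tycho Eriksson

Paloma Dubois reports to Amira Hassan, and Amira Hassan reports to Tycho Eriksson. So Paloma Dubois's skip-level manager is Tycho Eriksson.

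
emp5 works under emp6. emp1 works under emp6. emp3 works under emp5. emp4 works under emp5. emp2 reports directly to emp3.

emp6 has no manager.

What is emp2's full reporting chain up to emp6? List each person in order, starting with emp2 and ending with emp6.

emp2 reports to emp3. emp3 reports to emp5. emp5 reports to emp6. emp6 is at the top.

emp2 -> emp3 -> emp5 -> emp6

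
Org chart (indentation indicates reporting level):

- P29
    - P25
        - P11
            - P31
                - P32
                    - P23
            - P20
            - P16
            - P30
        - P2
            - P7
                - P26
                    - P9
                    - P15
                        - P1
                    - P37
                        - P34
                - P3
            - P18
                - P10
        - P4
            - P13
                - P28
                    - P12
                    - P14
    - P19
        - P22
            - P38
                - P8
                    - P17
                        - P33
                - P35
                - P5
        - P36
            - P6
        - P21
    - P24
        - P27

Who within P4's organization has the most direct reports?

Direct-report counts within P4's organization: P4 has 1; P13 has 1; P28 has 2. The largest is 2, held by P28.

P28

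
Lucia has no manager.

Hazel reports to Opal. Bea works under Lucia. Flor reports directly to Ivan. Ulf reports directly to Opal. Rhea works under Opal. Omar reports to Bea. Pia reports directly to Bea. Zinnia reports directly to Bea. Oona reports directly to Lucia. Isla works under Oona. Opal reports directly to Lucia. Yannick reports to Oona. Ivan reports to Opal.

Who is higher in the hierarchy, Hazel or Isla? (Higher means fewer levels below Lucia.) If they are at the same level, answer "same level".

same level

Both Hazel and Isla are 2 levels below Lucia.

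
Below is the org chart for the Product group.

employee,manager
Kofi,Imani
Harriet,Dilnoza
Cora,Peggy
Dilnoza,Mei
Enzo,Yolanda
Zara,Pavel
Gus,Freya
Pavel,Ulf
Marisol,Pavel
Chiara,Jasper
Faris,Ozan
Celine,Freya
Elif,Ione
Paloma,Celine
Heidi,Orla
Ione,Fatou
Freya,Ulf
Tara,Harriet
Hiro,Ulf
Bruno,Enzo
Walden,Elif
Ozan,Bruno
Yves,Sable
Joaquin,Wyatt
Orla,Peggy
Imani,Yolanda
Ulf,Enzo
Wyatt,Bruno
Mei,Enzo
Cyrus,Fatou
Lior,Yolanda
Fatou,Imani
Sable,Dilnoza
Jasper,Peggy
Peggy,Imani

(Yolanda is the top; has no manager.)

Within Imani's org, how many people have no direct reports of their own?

The people in Imani's organization with no one reporting to them are Kofi, Walden, Cyrus, Cora, Heidi, Chiara. That is 6.

6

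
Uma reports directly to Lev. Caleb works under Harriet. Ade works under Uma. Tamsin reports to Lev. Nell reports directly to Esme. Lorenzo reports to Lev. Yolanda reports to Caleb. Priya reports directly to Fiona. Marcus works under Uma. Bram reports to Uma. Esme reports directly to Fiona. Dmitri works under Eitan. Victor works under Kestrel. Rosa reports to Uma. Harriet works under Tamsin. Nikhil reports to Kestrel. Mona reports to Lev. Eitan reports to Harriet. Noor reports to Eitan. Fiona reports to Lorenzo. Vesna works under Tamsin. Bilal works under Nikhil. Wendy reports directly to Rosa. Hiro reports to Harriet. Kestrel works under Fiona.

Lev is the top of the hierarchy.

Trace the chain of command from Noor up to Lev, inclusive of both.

Noor reports to Eitan. Eitan reports to Harriet. Harriet reports to Tamsin. Tamsin reports to Lev. Lev is at the top.

Noor -> Eitan -> Harriet -> Tamsin -> Lev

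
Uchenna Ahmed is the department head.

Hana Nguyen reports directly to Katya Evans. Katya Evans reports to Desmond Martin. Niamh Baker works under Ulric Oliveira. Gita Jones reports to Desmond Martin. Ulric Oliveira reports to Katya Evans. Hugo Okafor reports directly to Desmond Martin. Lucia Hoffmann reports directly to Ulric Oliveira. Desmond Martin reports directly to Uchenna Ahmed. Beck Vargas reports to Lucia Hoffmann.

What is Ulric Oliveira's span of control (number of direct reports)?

Ulric Oliveira directly manages Lucia Hoffmann, Niamh Baker. That is 2 direct reports.

2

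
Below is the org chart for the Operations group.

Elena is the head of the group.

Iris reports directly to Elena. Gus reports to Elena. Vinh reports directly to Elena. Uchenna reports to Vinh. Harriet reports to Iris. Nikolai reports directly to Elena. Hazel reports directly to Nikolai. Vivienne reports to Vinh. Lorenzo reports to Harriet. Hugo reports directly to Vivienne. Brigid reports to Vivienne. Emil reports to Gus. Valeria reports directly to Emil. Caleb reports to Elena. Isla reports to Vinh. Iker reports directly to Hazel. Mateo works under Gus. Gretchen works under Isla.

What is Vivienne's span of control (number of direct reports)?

Vivienne directly manages Hugo, Brigid. That is 2 direct reports.

2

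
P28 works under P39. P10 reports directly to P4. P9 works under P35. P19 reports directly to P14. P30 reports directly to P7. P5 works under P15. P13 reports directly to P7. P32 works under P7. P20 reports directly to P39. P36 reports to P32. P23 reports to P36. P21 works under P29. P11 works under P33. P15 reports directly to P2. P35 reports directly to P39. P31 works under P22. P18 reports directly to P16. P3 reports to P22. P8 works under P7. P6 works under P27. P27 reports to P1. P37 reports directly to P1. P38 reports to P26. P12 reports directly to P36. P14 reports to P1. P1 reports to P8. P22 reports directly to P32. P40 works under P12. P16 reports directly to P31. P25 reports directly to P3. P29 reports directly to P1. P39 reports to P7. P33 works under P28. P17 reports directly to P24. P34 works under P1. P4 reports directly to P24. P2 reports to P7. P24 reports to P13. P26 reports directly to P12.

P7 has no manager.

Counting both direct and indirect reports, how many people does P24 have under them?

3

P24 directly manages P4, P17. Under P4: P10 (1). P17 has no reports. So P24's organization is 2 direct reports plus everyone under them: 2 + 1 = 3.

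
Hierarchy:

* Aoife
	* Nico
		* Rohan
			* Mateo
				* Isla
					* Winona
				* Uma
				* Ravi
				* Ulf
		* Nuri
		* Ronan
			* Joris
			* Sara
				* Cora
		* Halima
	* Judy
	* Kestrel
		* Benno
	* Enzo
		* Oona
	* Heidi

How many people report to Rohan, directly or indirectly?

Rohan directly manages Mateo. Under Mateo: Ulf, Ravi, Uma, Isla, Winona (5). That's 6 in total.

6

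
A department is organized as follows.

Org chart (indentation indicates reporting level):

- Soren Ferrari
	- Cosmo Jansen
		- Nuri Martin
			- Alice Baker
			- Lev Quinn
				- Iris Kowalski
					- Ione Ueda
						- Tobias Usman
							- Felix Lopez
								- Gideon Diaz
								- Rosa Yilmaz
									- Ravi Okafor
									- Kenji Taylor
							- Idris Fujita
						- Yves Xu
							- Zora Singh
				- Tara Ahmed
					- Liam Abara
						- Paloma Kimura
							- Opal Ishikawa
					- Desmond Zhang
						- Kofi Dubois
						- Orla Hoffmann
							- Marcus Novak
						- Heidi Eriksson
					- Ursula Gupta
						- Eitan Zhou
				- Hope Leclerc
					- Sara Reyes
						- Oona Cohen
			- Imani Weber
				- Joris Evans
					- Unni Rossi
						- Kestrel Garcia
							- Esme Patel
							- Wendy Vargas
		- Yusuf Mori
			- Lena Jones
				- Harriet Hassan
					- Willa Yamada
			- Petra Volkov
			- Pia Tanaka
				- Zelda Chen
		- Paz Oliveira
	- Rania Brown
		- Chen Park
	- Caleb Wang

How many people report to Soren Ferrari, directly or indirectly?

Soren Ferrari directly manages Cosmo Jansen, Rania Brown, Caleb Wang. Under Cosmo Jansen: Paz Oliveira, Yusuf Mori, Pia Tanaka, Zelda Chen, Petra Volkov, Lena Jones, Harriet Hassan, Willa Yamada, Nuri Martin, Imani Weber, Joris Evans, Unni Rossi, Kestrel Garcia, Wendy Vargas, Esme Patel, Lev Quinn, Hope Leclerc, Sara Reyes, Oona Cohen, Tara Ahmed, Ursula Gupta, Eitan Zhou, Desmond Zhang, Heidi Eriksson, Orla Hoffmann, Marcus Novak, Kofi Dubois, Liam Abara, Paloma Kimura, Opal Ishikawa, Iris Kowalski, Ione Ueda, Yves Xu, Zora Singh, Tobias Usman, Idris Fujita, Felix Lopez, Rosa Yilmaz, Kenji Taylor, Ravi Okafor, Gideon Diaz, Alice Baker (42). Under Rania Brown: Chen Park (1). Caleb Wang has no reports. So Soren Ferrari's organization is 3 direct reports plus everyone under them: 43 + 2 + 1 = 46.

46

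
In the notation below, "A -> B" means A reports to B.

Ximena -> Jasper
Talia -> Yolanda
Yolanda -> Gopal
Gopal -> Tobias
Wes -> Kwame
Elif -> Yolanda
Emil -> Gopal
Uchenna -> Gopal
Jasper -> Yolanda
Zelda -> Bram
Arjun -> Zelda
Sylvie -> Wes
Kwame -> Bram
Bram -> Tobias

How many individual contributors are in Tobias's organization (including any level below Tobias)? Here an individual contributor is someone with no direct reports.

7

The people in Tobias's organization with no one reporting to them are Arjun, Sylvie, Uchenna, Emil, Elif, Talia, Ximena. That is 7.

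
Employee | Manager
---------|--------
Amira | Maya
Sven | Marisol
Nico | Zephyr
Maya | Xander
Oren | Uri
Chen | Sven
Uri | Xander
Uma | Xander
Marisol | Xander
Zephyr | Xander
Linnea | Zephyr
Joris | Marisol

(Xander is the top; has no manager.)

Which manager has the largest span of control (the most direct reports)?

Xander

Direct-report counts: Xander has 5; Maya has 1; Marisol has 2; Sven has 1; Uri has 1; Zephyr has 2. The largest is 5, held by Xander.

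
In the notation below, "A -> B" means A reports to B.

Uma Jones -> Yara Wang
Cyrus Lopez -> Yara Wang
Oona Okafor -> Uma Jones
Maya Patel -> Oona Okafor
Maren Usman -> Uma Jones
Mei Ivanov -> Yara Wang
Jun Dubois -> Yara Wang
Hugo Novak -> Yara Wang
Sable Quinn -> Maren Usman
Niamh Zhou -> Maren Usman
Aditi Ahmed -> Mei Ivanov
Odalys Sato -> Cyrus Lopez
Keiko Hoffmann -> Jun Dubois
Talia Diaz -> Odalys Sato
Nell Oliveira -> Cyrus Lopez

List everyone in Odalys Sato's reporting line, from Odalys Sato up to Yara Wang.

Odalys Sato -> Cyrus Lopez -> Yara Wang

Odalys Sato reports to Cyrus Lopez. Cyrus Lopez reports to Yara Wang. Yara Wang is at the top.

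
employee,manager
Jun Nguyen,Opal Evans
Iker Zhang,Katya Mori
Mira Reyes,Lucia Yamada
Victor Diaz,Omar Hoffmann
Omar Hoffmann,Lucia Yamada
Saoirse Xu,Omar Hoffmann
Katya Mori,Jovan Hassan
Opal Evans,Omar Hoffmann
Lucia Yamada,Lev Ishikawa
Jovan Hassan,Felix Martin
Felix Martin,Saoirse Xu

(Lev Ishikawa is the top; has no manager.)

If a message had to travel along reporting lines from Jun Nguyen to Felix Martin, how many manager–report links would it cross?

Jun Nguyen is 2 levels below Omar Hoffmann, and Felix Martin is 2 levels below Omar Hoffmann (their lowest common manager). The shortest path runs up from Jun Nguyen to Omar Hoffmann and back down to Felix Martin: 2 + 2 = 4 links.

4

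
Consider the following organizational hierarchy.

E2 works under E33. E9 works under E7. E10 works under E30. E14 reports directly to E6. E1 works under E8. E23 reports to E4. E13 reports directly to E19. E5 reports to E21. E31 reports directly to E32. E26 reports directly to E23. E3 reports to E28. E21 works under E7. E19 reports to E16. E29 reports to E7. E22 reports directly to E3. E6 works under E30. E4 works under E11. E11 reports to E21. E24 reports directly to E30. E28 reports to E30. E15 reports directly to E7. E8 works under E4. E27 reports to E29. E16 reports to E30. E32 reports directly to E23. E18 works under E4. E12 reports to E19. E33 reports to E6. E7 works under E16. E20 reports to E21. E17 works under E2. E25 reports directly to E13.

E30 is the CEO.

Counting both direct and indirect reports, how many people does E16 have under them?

21

E16 directly manages E7, E19. Under E7: E29, E27, E15, E9, E21, E5, E20, E11, E4, E18, E23, E32, E31, E26, E8, E1 (16). Under E19: E12, E13, E25 (3). So E16's organization is 2 direct reports plus everyone under them: 17 + 4 = 21.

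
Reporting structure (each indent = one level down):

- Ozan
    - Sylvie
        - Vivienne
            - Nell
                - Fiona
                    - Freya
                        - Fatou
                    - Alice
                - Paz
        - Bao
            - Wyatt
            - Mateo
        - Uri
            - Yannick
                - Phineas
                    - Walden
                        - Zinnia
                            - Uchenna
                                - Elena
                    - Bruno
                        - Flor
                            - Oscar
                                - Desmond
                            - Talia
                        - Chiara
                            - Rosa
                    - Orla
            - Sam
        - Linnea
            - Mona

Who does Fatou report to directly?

Fatou reports directly to Freya.

Freya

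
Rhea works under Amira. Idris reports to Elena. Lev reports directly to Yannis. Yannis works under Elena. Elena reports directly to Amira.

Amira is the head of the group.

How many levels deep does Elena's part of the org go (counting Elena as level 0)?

2

The longest chain under Elena runs Elena → Yannis → Lev, which is 2 levels below Elena.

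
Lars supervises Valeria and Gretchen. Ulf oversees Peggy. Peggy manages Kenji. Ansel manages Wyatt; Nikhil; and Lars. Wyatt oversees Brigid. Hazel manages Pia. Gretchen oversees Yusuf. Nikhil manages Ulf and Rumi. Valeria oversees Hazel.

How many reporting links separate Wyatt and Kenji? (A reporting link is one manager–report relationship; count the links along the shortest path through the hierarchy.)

Wyatt is 1 level below Ansel, and Kenji is 4 levels below Ansel (their lowest common manager). The shortest path runs up from Wyatt to Ansel and back down to Kenji: 1 + 4 = 5 links.

5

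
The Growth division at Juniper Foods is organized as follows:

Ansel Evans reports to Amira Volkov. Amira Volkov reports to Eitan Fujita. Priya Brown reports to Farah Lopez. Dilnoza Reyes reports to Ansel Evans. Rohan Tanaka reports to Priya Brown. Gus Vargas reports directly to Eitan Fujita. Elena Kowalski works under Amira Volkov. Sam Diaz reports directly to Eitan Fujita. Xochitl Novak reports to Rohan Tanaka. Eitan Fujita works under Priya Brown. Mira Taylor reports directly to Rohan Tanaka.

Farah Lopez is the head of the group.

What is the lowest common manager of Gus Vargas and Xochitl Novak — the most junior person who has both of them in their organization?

Priya Brown

Gus Vargas's chain of managers is Eitan Fujita, Priya Brown, Farah Lopez. Xochitl Novak's chain of managers is Rohan Tanaka, Priya Brown, Farah Lopez. The first manager that appears in both chains is Priya Brown.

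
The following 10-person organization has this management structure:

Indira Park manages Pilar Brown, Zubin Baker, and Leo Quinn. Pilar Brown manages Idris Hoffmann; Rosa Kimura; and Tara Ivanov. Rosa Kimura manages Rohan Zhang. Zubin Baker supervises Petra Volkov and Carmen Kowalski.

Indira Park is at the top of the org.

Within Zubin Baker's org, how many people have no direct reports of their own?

The people in Zubin Baker's organization with no one reporting to them are Carmen Kowalski, Petra Volkov. That is 2.

2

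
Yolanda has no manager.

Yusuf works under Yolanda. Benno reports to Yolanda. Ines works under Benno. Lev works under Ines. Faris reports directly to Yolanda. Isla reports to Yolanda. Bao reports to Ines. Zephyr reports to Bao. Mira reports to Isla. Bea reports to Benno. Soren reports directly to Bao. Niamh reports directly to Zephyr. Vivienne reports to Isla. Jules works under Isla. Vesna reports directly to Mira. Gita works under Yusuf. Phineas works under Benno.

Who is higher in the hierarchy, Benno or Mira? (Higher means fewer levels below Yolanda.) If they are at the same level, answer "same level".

Benno

Benno is 1 level below Yolanda; Mira is 2. Benno is higher.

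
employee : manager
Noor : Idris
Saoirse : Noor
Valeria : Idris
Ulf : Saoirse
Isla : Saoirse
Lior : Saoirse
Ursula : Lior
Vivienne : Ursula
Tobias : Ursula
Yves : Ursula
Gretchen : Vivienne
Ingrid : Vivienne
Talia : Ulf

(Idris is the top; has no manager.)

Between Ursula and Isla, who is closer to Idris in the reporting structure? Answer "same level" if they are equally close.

Isla

Ursula is 4 levels below Idris; Isla is 3. Isla is higher.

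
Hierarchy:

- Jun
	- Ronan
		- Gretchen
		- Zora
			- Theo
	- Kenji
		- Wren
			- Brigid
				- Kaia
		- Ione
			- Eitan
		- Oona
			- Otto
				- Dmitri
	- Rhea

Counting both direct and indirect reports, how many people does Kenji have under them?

8

Kenji directly manages Wren, Ione, Oona. Under Wren: Brigid, Kaia (2). Under Ione: Eitan (1). Under Oona: Otto, Dmitri (2). So Kenji's organization is 3 direct reports plus everyone under them: 3 + 2 + 3 = 8.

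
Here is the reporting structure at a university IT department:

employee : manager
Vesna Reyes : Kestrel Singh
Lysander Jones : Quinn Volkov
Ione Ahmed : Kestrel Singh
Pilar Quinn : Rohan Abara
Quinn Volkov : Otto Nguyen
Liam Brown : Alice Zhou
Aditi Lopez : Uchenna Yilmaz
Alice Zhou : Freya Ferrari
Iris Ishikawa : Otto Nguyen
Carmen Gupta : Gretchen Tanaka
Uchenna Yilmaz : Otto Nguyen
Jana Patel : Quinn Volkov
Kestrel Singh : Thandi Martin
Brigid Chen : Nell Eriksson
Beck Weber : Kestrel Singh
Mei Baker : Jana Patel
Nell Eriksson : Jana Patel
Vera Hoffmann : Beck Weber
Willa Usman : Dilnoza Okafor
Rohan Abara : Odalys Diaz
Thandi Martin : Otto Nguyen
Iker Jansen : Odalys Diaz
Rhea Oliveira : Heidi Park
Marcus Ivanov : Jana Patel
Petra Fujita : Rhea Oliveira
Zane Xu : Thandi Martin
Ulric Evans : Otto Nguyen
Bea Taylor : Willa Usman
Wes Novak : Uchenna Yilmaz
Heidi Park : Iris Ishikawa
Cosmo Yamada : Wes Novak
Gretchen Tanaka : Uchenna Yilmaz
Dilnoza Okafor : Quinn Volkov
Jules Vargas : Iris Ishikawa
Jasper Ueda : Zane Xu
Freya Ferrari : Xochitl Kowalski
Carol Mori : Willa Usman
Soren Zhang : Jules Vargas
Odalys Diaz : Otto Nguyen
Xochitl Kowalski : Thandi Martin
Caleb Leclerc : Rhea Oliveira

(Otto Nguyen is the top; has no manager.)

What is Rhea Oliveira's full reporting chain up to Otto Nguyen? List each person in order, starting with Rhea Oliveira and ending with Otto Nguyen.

Rhea Oliveira reports to Heidi Park. Heidi Park reports to Iris Ishikawa. Iris Ishikawa reports to Otto Nguyen. Otto Nguyen is at the top.

Rhea Oliveira -> Heidi Park -> Iris Ishikawa -> Otto Nguyen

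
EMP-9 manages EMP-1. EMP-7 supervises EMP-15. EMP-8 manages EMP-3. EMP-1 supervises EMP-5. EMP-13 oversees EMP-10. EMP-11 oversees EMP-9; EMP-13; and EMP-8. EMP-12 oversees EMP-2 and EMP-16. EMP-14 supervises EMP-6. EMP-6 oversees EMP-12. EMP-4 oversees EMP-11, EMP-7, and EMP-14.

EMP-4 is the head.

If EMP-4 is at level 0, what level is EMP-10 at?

3

Chain from EMP-10 up to EMP-4: EMP-10 → EMP-13 → EMP-11 → EMP-4. That is 3 steps up, so EMP-10 is 3 levels below EMP-4.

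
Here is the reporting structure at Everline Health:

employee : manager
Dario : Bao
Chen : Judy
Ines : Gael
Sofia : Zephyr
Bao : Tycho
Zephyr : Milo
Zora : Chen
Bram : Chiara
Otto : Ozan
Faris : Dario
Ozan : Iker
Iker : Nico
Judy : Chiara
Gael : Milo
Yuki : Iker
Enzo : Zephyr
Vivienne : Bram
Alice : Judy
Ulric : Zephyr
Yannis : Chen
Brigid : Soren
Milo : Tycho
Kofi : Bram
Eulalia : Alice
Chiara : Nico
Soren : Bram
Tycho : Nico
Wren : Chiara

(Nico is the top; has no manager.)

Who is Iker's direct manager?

Nico

Iker reports directly to Nico.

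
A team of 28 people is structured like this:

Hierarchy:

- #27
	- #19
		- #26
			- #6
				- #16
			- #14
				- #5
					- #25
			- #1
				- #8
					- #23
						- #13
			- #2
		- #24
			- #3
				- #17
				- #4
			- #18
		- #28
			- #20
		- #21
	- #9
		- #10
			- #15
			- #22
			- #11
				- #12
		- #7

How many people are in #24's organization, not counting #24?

#24 directly manages #3, #18. Under #3: #4, #17 (2). #18 has no reports. So #24's organization is 2 direct reports plus everyone under them: 3 + 1 = 4.

4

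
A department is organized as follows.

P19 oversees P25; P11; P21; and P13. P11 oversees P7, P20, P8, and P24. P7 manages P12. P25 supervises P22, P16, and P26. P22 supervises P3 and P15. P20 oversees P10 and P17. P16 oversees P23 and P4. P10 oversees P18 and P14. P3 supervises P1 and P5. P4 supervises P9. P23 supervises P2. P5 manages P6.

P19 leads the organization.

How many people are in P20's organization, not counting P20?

4

P20 directly manages P10, P17. Under P10: P14, P18 (2). P17 has no reports. So P20's organization is 2 direct reports plus everyone under them: 3 + 1 = 4.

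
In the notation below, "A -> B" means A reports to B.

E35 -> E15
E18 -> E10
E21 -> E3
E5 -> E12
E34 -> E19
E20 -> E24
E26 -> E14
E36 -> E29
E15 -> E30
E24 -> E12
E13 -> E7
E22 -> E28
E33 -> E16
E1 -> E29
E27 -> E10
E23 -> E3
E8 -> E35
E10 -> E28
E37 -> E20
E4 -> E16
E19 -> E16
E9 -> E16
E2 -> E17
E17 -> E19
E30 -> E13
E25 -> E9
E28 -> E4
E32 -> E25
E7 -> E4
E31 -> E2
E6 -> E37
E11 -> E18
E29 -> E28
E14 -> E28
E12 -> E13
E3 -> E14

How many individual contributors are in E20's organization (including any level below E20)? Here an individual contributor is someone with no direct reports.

The only person in E20's organization with no one reporting to them is E6. That is 1.

1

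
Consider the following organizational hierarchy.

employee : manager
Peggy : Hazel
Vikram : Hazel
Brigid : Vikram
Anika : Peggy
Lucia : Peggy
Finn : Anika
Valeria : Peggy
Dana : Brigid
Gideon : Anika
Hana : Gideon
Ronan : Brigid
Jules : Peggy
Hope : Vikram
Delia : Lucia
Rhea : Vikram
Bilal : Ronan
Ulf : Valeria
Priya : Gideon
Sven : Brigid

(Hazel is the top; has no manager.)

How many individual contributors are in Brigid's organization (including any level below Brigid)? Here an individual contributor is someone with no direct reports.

The people in Brigid's organization with no one reporting to them are Sven, Bilal, Dana. That is 3.

3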